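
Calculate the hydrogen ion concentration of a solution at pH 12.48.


[H+] = 10^(-pH)
[H+] = 10^(-12.48)
[H+] = 3.311e-13 M

3.311e-13 M


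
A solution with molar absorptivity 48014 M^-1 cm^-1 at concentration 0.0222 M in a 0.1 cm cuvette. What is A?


A = epsilon * c * l
A = 48014 * 0.0222 * 0.1
A = 106.5911

106.5911


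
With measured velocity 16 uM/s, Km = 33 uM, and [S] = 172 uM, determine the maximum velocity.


Vmax = v * (Km + [S]) / [S]
Vmax = 16 * (33 + 172) / 172
Vmax = 19.0698 uM/s

19.0698 uM/s


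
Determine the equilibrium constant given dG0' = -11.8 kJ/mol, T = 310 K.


Keq = exp(-dG0 * 1000 / (R * T))
Keq = exp(-(-11.8) * 1000 / (8.314 * 310))
Keq = 97.355

97.355


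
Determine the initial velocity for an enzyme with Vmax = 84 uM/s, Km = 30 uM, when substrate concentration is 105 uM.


v = Vmax * [S] / (Km + [S])
v = 84 * 105 / (30 + 105)
v = 65.3333 uM/s

65.3333 uM/s


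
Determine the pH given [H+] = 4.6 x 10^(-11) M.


pH = -log10([H+])
pH = -log10(4.6 x 10^(-11))
pH = 10.3372

10.3372


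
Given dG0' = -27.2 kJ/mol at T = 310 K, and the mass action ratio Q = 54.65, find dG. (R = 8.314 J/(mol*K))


dG = dG0' + RT * ln(Q) / 1000
dG = -27.2 + 8.314 * 310 * ln(54.65) / 1000
dG = -16.8882 kJ/mol

-16.8882 kJ/mol


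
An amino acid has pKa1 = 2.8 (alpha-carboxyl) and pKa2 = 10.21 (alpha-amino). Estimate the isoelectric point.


pI = (pKa1 + pKa2) / 2
pI = (2.8 + 10.21) / 2
pI = 6.505

6.505


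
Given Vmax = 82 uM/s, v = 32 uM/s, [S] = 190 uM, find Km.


Km = [S] * (Vmax - v) / v
Km = 190 * (82 - 32) / 32
Km = 296.875 uM

296.875 uM


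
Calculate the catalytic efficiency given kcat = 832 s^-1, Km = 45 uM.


Catalytic efficiency = kcat / Km
= 832 / 45
= 18.4889 uM^-1*s^-1

18.4889 uM^-1*s^-1


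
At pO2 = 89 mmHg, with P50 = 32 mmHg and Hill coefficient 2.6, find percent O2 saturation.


Y = pO2^n / (P50^n + pO2^n)
Y = 89^2.6 / (32^2.6 + 89^2.6)
Y = 93.46%

93.46%


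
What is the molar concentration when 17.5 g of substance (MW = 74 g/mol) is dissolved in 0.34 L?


C = (mass / MW) / volume
C = (17.5 / 74) / 0.34
C = 0.6955 M

0.6955 M


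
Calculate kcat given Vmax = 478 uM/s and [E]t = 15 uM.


kcat = Vmax / [E]t
kcat = 478 / 15
kcat = 31.8667 s^-1

31.8667 s^-1


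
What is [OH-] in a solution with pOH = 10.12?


[OH-] = 10^(-pOH)
[OH-] = 10^(-10.12)
[OH-] = 7.586e-11 M

7.586e-11 M


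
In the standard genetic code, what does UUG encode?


Standard genetic code lookup.
Codon UUG -> Leu

Leu


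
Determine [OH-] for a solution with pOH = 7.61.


[OH-] = 10^(-pOH)
[OH-] = 10^(-7.61)
[OH-] = 2.455e-08 M

2.455e-08 M


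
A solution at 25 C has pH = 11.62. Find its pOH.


pOH = 14 - pH
pOH = 14 - 11.62
pOH = 2.38

2.38


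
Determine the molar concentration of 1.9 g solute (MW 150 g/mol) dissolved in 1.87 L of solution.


C = (mass / MW) / volume
C = (1.9 / 150) / 1.87
C = 0.0068 M

0.0068 M


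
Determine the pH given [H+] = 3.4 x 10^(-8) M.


pH = -log10([H+])
pH = -log10(3.4 x 10^(-8))
pH = 7.4685

7.4685


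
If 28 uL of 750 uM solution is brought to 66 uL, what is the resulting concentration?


C2 = C1 * V1 / V2
C2 = 750 * 28 / 66
C2 = 318.1818 uM

318.1818 uM


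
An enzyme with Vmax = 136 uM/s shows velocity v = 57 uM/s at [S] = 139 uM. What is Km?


Km = [S] * (Vmax - v) / v
Km = 139 * (136 - 57) / 57
Km = 192.6491 uM

192.6491 uM


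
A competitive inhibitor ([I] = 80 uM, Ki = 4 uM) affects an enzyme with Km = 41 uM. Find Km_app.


Km_app = Km * (1 + [I]/Ki)
Km_app = 41 * (1 + 80/4)
Km_app = 861.0 uM

861.0 uM


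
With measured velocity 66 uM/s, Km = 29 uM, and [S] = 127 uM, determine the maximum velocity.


Vmax = v * (Km + [S]) / [S]
Vmax = 66 * (29 + 127) / 127
Vmax = 81.0709 uM/s

81.0709 uM/s


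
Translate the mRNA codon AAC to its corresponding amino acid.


Standard genetic code lookup.
Codon AAC -> Asn

Asn


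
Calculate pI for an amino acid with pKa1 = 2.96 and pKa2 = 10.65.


pI = (pKa1 + pKa2) / 2
pI = (2.96 + 10.65) / 2
pI = 6.805

6.805


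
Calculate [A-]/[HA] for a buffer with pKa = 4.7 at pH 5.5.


[A-]/[HA] = 10^(pH - pKa)
= 10^(5.5 - 4.7)
= 6.3096

6.3096


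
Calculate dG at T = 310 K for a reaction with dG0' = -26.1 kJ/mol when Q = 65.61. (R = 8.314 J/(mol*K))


dG = dG0' + RT * ln(Q) / 1000
dG = -26.1 + 8.314 * 310 * ln(65.61) / 1000
dG = -15.3171 kJ/mol

-15.3171 kJ/mol


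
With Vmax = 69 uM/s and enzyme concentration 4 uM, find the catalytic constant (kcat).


kcat = Vmax / [E]t
kcat = 69 / 4
kcat = 17.25 s^-1

17.25 s^-1


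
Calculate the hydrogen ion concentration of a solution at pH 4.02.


[H+] = 10^(-pH)
[H+] = 10^(-4.02)
[H+] = 9.550e-05 M

9.550e-05 M


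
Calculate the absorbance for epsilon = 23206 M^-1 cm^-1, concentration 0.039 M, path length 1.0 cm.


A = epsilon * c * l
A = 23206 * 0.039 * 1.0
A = 905.034

905.034


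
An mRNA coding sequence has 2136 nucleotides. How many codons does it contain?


codons = nucleotides / 3
codons = 2136 / 3 = 712

712


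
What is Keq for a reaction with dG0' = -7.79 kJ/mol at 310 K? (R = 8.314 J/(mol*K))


Keq = exp(-dG0 * 1000 / (R * T))
Keq = exp(-(-7.79) * 1000 / (8.314 * 310))
Keq = 20.5425

20.5425


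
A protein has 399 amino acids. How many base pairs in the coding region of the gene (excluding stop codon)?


Each amino acid = 1 codon = 3 bp
bp = 399 * 3 = 1197 bp

1197 bp


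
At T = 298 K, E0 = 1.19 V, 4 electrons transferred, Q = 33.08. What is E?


E = E0 - (RT/nF) * ln(Q)
E = 1.19 - (8.314 * 298 / (4 * 96485)) * ln(33.08)
E = 1.1675 V

1.1675 V


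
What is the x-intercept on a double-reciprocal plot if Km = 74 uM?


x-intercept = -1/Km
= -1/74
= -0.0135 1/uM

-0.0135 1/uM


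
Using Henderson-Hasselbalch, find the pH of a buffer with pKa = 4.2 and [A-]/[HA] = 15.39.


pH = pKa + log10([A-]/[HA])
pH = 4.2 + log10(15.39)
pH = 5.3872

5.3872


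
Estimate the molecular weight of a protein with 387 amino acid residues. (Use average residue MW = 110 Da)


MW = n_residues * 110 Da
MW = 387 * 110
MW = 42570 Da

42570 Da


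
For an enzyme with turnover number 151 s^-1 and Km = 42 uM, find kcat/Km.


Catalytic efficiency = kcat / Km
= 151 / 42
= 3.5952 uM^-1*s^-1

3.5952 uM^-1*s^-1


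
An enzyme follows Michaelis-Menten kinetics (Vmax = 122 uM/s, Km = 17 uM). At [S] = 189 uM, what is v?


v = Vmax * [S] / (Km + [S])
v = 122 * 189 / (17 + 189)
v = 111.932 uM/s

111.932 uM/s


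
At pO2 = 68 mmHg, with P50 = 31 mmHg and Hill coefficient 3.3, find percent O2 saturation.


Y = pO2^n / (P50^n + pO2^n)
Y = 68^3.3 / (31^3.3 + 68^3.3)
Y = 93.04%

93.04%


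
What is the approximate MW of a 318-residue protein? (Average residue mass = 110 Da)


MW = n_residues * 110 Da
MW = 318 * 110
MW = 34980 Da

34980 Da


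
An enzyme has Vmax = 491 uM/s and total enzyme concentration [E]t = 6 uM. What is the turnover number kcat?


kcat = Vmax / [E]t
kcat = 491 / 6
kcat = 81.8333 s^-1

81.8333 s^-1


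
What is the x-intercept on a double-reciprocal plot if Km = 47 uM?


x-intercept = -1/Km
= -1/47
= -0.0213 1/uM

-0.0213 1/uM


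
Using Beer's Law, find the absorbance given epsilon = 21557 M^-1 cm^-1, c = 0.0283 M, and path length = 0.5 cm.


A = epsilon * c * l
A = 21557 * 0.0283 * 0.5
A = 305.0315

305.0315


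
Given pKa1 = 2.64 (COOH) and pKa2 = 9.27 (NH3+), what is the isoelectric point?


pI = (pKa1 + pKa2) / 2
pI = (2.64 + 9.27) / 2
pI = 5.955

5.955


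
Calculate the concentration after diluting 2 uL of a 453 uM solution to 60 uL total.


C2 = C1 * V1 / V2
C2 = 453 * 2 / 60
C2 = 15.1 uM

15.1 uM


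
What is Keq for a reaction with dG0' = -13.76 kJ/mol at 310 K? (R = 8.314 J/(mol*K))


Keq = exp(-dG0 * 1000 / (R * T))
Keq = exp(-(-13.76) * 1000 / (8.314 * 310))
Keq = 208.2705

208.2705


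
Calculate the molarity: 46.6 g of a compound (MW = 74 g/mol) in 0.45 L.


C = (mass / MW) / volume
C = (46.6 / 74) / 0.45
C = 1.3994 M

1.3994 M


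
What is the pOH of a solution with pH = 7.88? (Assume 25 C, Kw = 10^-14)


pOH = 14 - pH
pOH = 14 - 7.88
pOH = 6.12

6.12


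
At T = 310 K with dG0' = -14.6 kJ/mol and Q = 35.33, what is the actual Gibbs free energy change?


dG = dG0' + RT * ln(Q) / 1000
dG = -14.6 + 8.314 * 310 * ln(35.33) / 1000
dG = -5.4125 kJ/mol

-5.4125 kJ/mol


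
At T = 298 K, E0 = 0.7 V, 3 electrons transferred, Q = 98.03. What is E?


E = E0 - (RT/nF) * ln(Q)
E = 0.7 - (8.314 * 298 / (3 * 96485)) * ln(98.03)
E = 0.6608 V

0.6608 V


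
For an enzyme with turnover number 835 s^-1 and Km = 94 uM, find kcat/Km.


Catalytic efficiency = kcat / Km
= 835 / 94
= 8.883 uM^-1*s^-1

8.883 uM^-1*s^-1


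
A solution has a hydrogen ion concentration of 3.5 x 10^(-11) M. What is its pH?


pH = -log10([H+])
pH = -log10(3.5 x 10^(-11))
pH = 10.4559

10.4559


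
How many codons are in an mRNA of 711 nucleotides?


codons = nucleotides / 3
codons = 711 / 3 = 237

237


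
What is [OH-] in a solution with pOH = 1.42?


[OH-] = 10^(-pOH)
[OH-] = 10^(-1.42)
[OH-] = 0.038 M

0.038 M


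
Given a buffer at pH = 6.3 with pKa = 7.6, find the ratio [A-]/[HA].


[A-]/[HA] = 10^(pH - pKa)
= 10^(6.3 - 7.6)
= 0.0501

0.0501


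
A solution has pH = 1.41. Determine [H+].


[H+] = 10^(-pH)
[H+] = 10^(-1.41)
[H+] = 0.0389 M

0.0389 M


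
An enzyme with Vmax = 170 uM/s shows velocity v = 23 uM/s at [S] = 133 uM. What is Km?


Km = [S] * (Vmax - v) / v
Km = 133 * (170 - 23) / 23
Km = 850.0435 uM

850.0435 uM


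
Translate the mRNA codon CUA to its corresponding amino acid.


Standard genetic code lookup.
Codon CUA -> Leu

Leu


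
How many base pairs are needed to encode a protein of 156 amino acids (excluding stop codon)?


Each amino acid = 1 codon = 3 bp
bp = 156 * 3 = 468 bp

468 bp


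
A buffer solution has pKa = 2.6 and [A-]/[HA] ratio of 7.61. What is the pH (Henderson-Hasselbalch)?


pH = pKa + log10([A-]/[HA])
pH = 2.6 + log10(7.61)
pH = 3.4814

3.4814


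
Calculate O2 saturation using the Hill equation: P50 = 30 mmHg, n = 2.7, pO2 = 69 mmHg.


Y = pO2^n / (P50^n + pO2^n)
Y = 69^2.7 / (30^2.7 + 69^2.7)
Y = 90.46%

90.46%


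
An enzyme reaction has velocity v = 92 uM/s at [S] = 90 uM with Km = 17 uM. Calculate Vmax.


Vmax = v * (Km + [S]) / [S]
Vmax = 92 * (17 + 90) / 90
Vmax = 109.3778 uM/s

109.3778 uM/s


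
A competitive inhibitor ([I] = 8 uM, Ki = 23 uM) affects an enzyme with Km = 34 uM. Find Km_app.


Km_app = Km * (1 + [I]/Ki)
Km_app = 34 * (1 + 8/23)
Km_app = 45.8261 uM

45.8261 uM


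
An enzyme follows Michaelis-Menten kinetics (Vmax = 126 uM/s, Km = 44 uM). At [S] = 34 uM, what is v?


v = Vmax * [S] / (Km + [S])
v = 126 * 34 / (44 + 34)
v = 54.9231 uM/s

54.9231 uM/s


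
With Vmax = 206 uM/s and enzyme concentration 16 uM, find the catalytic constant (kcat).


kcat = Vmax / [E]t
kcat = 206 / 16
kcat = 12.875 s^-1

12.875 s^-1


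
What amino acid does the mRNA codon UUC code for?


Standard genetic code lookup.
Codon UUC -> Phe

Phe


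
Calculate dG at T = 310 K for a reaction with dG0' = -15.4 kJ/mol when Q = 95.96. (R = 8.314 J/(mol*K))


dG = dG0' + RT * ln(Q) / 1000
dG = -15.4 + 8.314 * 310 * ln(95.96) / 1000
dG = -3.6372 kJ/mol

-3.6372 kJ/mol


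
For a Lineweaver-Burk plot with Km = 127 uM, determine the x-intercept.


x-intercept = -1/Km
= -1/127
= -0.0079 1/uM

-0.0079 1/uM


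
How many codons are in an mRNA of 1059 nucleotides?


codons = nucleotides / 3
codons = 1059 / 3 = 353

353


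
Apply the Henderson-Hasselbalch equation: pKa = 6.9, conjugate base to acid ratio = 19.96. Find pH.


pH = pKa + log10([A-]/[HA])
pH = 6.9 + log10(19.96)
pH = 8.2002

8.2002


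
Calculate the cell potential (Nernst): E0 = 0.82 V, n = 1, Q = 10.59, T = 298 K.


E = E0 - (RT/nF) * ln(Q)
E = 0.82 - (8.314 * 298 / (1 * 96485)) * ln(10.59)
E = 0.7594 V

0.7594 V


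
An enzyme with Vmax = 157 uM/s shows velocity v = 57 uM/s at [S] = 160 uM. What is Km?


Km = [S] * (Vmax - v) / v
Km = 160 * (157 - 57) / 57
Km = 280.7018 uM

280.7018 uM


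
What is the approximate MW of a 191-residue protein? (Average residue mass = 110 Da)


MW = n_residues * 110 Da
MW = 191 * 110
MW = 21010 Da

21010 Da


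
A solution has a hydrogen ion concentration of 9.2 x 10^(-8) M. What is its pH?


pH = -log10([H+])
pH = -log10(9.2 x 10^(-8))
pH = 7.0362

7.0362


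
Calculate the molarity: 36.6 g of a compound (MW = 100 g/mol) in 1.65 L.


C = (mass / MW) / volume
C = (36.6 / 100) / 1.65
C = 0.2218 M

0.2218 M


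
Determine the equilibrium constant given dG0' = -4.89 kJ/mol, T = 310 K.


Keq = exp(-dG0 * 1000 / (R * T))
Keq = exp(-(-4.89) * 1000 / (8.314 * 310))
Keq = 6.6679

6.6679


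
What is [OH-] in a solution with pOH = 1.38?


[OH-] = 10^(-pOH)
[OH-] = 10^(-1.38)
[OH-] = 0.0417 M

0.0417 M


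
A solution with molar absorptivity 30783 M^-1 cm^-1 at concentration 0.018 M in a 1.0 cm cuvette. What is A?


A = epsilon * c * l
A = 30783 * 0.018 * 1.0
A = 554.094

554.094


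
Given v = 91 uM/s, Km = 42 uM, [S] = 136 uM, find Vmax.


Vmax = v * (Km + [S]) / [S]
Vmax = 91 * (42 + 136) / 136
Vmax = 119.1029 uM/s

119.1029 uM/s


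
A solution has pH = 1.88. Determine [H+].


[H+] = 10^(-pH)
[H+] = 10^(-1.88)
[H+] = 0.0132 M

0.0132 M


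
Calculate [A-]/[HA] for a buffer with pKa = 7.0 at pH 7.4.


[A-]/[HA] = 10^(pH - pKa)
= 10^(7.4 - 7.0)
= 2.5119

2.5119


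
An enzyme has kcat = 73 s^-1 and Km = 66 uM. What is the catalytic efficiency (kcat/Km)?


Catalytic efficiency = kcat / Km
= 73 / 66
= 1.1061 uM^-1*s^-1

1.1061 uM^-1*s^-1


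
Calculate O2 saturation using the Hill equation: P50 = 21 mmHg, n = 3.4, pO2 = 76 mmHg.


Y = pO2^n / (P50^n + pO2^n)
Y = 76^3.4 / (21^3.4 + 76^3.4)
Y = 98.75%

98.75%


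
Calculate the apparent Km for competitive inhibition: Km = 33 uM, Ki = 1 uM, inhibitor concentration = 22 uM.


Km_app = Km * (1 + [I]/Ki)
Km_app = 33 * (1 + 22/1)
Km_app = 759.0 uM

759.0 uM


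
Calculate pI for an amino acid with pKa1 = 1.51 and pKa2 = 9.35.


pI = (pKa1 + pKa2) / 2
pI = (1.51 + 9.35) / 2
pI = 5.43

5.43


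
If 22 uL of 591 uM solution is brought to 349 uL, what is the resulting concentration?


C2 = C1 * V1 / V2
C2 = 591 * 22 / 349
C2 = 37.255 uM

37.255 uM


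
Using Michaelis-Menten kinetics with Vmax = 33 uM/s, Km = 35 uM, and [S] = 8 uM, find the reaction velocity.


v = Vmax * [S] / (Km + [S])
v = 33 * 8 / (35 + 8)
v = 6.1395 uM/s

6.1395 uM/s


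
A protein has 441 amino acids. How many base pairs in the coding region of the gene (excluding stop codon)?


Each amino acid = 1 codon = 3 bp
bp = 441 * 3 = 1323 bp

1323 bp


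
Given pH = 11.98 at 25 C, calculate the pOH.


pOH = 14 - pH
pOH = 14 - 11.98
pOH = 2.02

2.02


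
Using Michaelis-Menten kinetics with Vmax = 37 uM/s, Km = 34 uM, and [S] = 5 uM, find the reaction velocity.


v = Vmax * [S] / (Km + [S])
v = 37 * 5 / (34 + 5)
v = 4.7436 uM/s

4.7436 uM/s


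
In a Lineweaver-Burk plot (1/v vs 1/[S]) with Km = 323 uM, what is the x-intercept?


x-intercept = -1/Km
= -1/323
= -0.0031 1/uM

-0.0031 1/uM


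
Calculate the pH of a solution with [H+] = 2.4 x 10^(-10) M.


pH = -log10([H+])
pH = -log10(2.4 x 10^(-10))
pH = 9.6198

9.6198


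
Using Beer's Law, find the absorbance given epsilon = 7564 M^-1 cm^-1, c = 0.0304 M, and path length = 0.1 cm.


A = epsilon * c * l
A = 7564 * 0.0304 * 0.1
A = 22.9946

22.9946


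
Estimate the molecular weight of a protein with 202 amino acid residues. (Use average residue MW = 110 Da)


MW = n_residues * 110 Da
MW = 202 * 110
MW = 22220 Da

22220 Da


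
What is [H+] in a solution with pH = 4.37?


[H+] = 10^(-pH)
[H+] = 10^(-4.37)
[H+] = 4.266e-05 M

4.266e-05 M


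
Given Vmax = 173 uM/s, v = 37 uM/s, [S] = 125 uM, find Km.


Km = [S] * (Vmax - v) / v
Km = 125 * (173 - 37) / 37
Km = 459.4595 uM

459.4595 uM


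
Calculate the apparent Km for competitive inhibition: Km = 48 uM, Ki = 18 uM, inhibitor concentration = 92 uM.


Km_app = Km * (1 + [I]/Ki)
Km_app = 48 * (1 + 92/18)
Km_app = 293.3333 uM

293.3333 uM


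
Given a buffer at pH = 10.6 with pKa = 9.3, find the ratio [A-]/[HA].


[A-]/[HA] = 10^(pH - pKa)
= 10^(10.6 - 9.3)
= 19.9526

19.9526


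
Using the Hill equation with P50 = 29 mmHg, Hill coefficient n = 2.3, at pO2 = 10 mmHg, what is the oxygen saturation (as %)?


Y = pO2^n / (P50^n + pO2^n)
Y = 10^2.3 / (29^2.3 + 10^2.3)
Y = 7.95%

7.95%


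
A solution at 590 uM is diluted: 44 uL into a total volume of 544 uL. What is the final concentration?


C2 = C1 * V1 / V2
C2 = 590 * 44 / 544
C2 = 47.7206 uM

47.7206 uM


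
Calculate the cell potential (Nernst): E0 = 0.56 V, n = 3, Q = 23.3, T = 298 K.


E = E0 - (RT/nF) * ln(Q)
E = 0.56 - (8.314 * 298 / (3 * 96485)) * ln(23.3)
E = 0.5331 V

0.5331 V


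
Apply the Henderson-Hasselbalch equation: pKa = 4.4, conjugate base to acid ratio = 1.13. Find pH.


pH = pKa + log10([A-]/[HA])
pH = 4.4 + log10(1.13)
pH = 4.4531

4.4531


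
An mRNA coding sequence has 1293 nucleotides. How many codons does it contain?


codons = nucleotides / 3
codons = 1293 / 3 = 431

431


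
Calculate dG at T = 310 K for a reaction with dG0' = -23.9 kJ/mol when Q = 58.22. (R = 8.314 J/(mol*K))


dG = dG0' + RT * ln(Q) / 1000
dG = -23.9 + 8.314 * 310 * ln(58.22) / 1000
dG = -13.4251 kJ/mol

-13.4251 kJ/mol


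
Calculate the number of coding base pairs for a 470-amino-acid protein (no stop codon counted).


Each amino acid = 1 codon = 3 bp
bp = 470 * 3 = 1410 bp

1410 bp


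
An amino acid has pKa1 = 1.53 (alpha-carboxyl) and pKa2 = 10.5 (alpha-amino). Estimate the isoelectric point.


pI = (pKa1 + pKa2) / 2
pI = (1.53 + 10.5) / 2
pI = 6.015

6.015


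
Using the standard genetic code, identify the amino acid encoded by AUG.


Standard genetic code lookup.
Codon AUG -> Met (start)

Met (start)


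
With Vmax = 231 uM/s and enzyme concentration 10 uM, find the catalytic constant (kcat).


kcat = Vmax / [E]t
kcat = 231 / 10
kcat = 23.1 s^-1

23.1 s^-1


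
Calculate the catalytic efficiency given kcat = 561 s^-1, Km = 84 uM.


Catalytic efficiency = kcat / Km
= 561 / 84
= 6.6786 uM^-1*s^-1

6.6786 uM^-1*s^-1


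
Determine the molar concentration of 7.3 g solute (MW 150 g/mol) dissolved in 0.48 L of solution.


C = (mass / MW) / volume
C = (7.3 / 150) / 0.48
C = 0.1014 M

0.1014 M


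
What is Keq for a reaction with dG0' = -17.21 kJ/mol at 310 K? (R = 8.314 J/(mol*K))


Keq = exp(-dG0 * 1000 / (R * T))
Keq = exp(-(-17.21) * 1000 / (8.314 * 310))
Keq = 794.2729

794.2729


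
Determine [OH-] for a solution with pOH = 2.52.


[OH-] = 10^(-pOH)
[OH-] = 10^(-2.52)
[OH-] = 0.003 M

0.003 M


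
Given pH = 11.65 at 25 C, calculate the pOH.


pOH = 14 - pH
pOH = 14 - 11.65
pOH = 2.35

2.35


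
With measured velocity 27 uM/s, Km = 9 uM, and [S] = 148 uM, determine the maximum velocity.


Vmax = v * (Km + [S]) / [S]
Vmax = 27 * (9 + 148) / 148
Vmax = 28.6419 uM/s

28.6419 uM/s


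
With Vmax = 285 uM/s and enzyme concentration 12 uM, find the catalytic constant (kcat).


kcat = Vmax / [E]t
kcat = 285 / 12
kcat = 23.75 s^-1

23.75 s^-1


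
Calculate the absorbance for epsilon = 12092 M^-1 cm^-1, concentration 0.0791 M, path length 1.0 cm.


A = epsilon * c * l
A = 12092 * 0.0791 * 1.0
A = 956.4772

956.4772


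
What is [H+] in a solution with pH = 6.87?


[H+] = 10^(-pH)
[H+] = 10^(-6.87)
[H+] = 1.349e-07 M

1.349e-07 M


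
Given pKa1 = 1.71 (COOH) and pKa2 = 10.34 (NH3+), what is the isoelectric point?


pI = (pKa1 + pKa2) / 2
pI = (1.71 + 10.34) / 2
pI = 6.025

6.025


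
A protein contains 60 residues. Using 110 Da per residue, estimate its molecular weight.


MW = n_residues * 110 Da
MW = 60 * 110
MW = 6600 Da

6600 Da


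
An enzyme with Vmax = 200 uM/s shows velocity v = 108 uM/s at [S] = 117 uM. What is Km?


Km = [S] * (Vmax - v) / v
Km = 117 * (200 - 108) / 108
Km = 99.6667 uM

99.6667 uM


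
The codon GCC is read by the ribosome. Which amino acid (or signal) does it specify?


Standard genetic code lookup.
Codon GCC -> Ala

Ala


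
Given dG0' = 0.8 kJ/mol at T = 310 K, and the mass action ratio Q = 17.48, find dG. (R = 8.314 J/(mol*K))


dG = dG0' + RT * ln(Q) / 1000
dG = 0.8 + 8.314 * 310 * ln(17.48) / 1000
dG = 8.1739 kJ/mol

8.1739 kJ/mol


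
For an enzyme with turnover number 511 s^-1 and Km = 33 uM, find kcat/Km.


Catalytic efficiency = kcat / Km
= 511 / 33
= 15.4848 uM^-1*s^-1

15.4848 uM^-1*s^-1


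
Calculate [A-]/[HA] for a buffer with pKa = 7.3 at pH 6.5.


[A-]/[HA] = 10^(pH - pKa)
= 10^(6.5 - 7.3)
= 0.1585

0.1585


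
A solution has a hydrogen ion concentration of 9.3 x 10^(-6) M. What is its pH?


pH = -log10([H+])
pH = -log10(9.3 x 10^(-6))
pH = 5.0315

5.0315


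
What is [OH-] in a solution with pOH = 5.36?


[OH-] = 10^(-pOH)
[OH-] = 10^(-5.36)
[OH-] = 4.365e-06 M

4.365e-06 M


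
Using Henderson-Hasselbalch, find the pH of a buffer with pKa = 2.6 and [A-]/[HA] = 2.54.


pH = pKa + log10([A-]/[HA])
pH = 2.6 + log10(2.54)
pH = 3.0048

3.0048


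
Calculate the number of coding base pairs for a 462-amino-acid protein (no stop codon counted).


Each amino acid = 1 codon = 3 bp
bp = 462 * 3 = 1386 bp

1386 bp


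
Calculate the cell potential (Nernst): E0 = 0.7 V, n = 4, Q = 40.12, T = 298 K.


E = E0 - (RT/nF) * ln(Q)
E = 0.7 - (8.314 * 298 / (4 * 96485)) * ln(40.12)
E = 0.6763 V

0.6763 V


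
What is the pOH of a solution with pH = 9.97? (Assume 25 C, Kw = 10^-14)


pOH = 14 - pH
pOH = 14 - 9.97
pOH = 4.03

4.03


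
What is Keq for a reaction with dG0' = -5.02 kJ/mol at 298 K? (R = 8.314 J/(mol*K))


Keq = exp(-dG0 * 1000 / (R * T))
Keq = exp(-(-5.02) * 1000 / (8.314 * 298))
Keq = 7.585

7.585


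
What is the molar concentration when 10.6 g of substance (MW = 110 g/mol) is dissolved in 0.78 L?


C = (mass / MW) / volume
C = (10.6 / 110) / 0.78
C = 0.1235 M

0.1235 M


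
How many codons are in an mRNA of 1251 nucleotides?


codons = nucleotides / 3
codons = 1251 / 3 = 417

417


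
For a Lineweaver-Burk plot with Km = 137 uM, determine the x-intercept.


x-intercept = -1/Km
= -1/137
= -0.0073 1/uM

-0.0073 1/uM


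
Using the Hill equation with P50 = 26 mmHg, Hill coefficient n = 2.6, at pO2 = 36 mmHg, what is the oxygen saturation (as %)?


Y = pO2^n / (P50^n + pO2^n)
Y = 36^2.6 / (26^2.6 + 36^2.6)
Y = 69.97%

69.97%


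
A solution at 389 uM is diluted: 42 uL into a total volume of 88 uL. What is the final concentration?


C2 = C1 * V1 / V2
C2 = 389 * 42 / 88
C2 = 185.6591 uM

185.6591 uM


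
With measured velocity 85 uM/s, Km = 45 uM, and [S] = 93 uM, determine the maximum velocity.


Vmax = v * (Km + [S]) / [S]
Vmax = 85 * (45 + 93) / 93
Vmax = 126.129 uM/s

126.129 uM/s


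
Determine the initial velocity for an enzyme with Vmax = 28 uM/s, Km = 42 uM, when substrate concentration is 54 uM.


v = Vmax * [S] / (Km + [S])
v = 28 * 54 / (42 + 54)
v = 15.75 uM/s

15.75 uM/s


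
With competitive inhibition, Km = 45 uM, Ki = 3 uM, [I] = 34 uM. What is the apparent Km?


Km_app = Km * (1 + [I]/Ki)
Km_app = 45 * (1 + 34/3)
Km_app = 555.0 uM

555.0 uM


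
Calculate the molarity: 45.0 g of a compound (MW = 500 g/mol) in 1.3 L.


C = (mass / MW) / volume
C = (45.0 / 500) / 1.3
C = 0.0692 M

0.0692 M


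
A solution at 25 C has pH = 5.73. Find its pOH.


pOH = 14 - pH
pOH = 14 - 5.73
pOH = 8.27

8.27


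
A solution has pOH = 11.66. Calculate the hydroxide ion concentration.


[OH-] = 10^(-pOH)
[OH-] = 10^(-11.66)
[OH-] = 2.188e-12 M

2.188e-12 M


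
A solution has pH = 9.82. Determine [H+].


[H+] = 10^(-pH)
[H+] = 10^(-9.82)
[H+] = 1.514e-10 M

1.514e-10 M


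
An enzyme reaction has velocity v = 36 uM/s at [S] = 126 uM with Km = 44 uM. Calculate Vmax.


Vmax = v * (Km + [S]) / [S]
Vmax = 36 * (44 + 126) / 126
Vmax = 48.5714 uM/s

48.5714 uM/s


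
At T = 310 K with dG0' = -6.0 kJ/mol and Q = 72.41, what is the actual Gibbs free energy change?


dG = dG0' + RT * ln(Q) / 1000
dG = -6.0 + 8.314 * 310 * ln(72.41) / 1000
dG = 5.0371 kJ/mol

5.0371 kJ/mol


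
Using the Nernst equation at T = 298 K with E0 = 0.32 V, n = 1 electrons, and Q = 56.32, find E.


E = E0 - (RT/nF) * ln(Q)
E = 0.32 - (8.314 * 298 / (1 * 96485)) * ln(56.32)
E = 0.2165 V

0.2165 V


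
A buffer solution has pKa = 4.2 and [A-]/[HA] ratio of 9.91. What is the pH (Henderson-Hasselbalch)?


pH = pKa + log10([A-]/[HA])
pH = 4.2 + log10(9.91)
pH = 5.1961

5.1961


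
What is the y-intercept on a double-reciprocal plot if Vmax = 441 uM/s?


y-intercept = 1/Vmax
= 1/441
= 0.0023 s/uM

0.0023 s/uM


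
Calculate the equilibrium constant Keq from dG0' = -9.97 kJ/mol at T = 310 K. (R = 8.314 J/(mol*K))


Keq = exp(-dG0 * 1000 / (R * T))
Keq = exp(-(-9.97) * 1000 / (8.314 * 310))
Keq = 47.8624

47.8624


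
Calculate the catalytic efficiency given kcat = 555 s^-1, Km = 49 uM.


Catalytic efficiency = kcat / Km
= 555 / 49
= 11.3265 uM^-1*s^-1

11.3265 uM^-1*s^-1


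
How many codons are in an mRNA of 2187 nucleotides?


codons = nucleotides / 3
codons = 2187 / 3 = 729

729


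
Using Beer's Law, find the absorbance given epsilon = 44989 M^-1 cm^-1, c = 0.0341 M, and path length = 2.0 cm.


A = epsilon * c * l
A = 44989 * 0.0341 * 2.0
A = 3068.2498

3068.2498


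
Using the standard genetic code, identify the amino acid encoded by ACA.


Standard genetic code lookup.
Codon ACA -> Thr

Thr


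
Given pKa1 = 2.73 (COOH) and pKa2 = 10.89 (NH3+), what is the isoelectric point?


pI = (pKa1 + pKa2) / 2
pI = (2.73 + 10.89) / 2
pI = 6.81

6.81


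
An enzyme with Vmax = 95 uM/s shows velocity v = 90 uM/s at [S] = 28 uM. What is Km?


Km = [S] * (Vmax - v) / v
Km = 28 * (95 - 90) / 90
Km = 1.5556 uM

1.5556 uM


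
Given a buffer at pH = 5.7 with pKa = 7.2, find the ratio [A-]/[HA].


[A-]/[HA] = 10^(pH - pKa)
= 10^(5.7 - 7.2)
= 0.0316

0.0316


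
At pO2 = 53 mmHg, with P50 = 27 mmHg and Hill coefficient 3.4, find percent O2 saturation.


Y = pO2^n / (P50^n + pO2^n)
Y = 53^3.4 / (27^3.4 + 53^3.4)
Y = 90.83%

90.83%


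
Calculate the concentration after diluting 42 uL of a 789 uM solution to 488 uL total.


C2 = C1 * V1 / V2
C2 = 789 * 42 / 488
C2 = 67.9057 uM

67.9057 uM


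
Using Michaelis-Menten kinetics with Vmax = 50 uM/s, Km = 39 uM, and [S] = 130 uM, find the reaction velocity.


v = Vmax * [S] / (Km + [S])
v = 50 * 130 / (39 + 130)
v = 38.4615 uM/s

38.4615 uM/s


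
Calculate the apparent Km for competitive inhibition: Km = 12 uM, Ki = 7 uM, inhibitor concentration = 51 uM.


Km_app = Km * (1 + [I]/Ki)
Km_app = 12 * (1 + 51/7)
Km_app = 99.4286 uM

99.4286 uM


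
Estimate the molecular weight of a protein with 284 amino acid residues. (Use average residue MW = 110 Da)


MW = n_residues * 110 Da
MW = 284 * 110
MW = 31240 Da

31240 Da


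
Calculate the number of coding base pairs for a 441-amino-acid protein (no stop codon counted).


Each amino acid = 1 codon = 3 bp
bp = 441 * 3 = 1323 bp

1323 bp


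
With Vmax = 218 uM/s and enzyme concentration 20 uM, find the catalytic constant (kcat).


kcat = Vmax / [E]t
kcat = 218 / 20
kcat = 10.9 s^-1

10.9 s^-1


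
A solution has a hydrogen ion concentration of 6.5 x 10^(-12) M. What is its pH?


pH = -log10([H+])
pH = -log10(6.5 x 10^(-12))
pH = 11.1871

11.1871


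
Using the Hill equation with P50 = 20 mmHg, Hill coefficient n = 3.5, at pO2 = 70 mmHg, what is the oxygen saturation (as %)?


Y = pO2^n / (P50^n + pO2^n)
Y = 70^3.5 / (20^3.5 + 70^3.5)
Y = 98.77%

98.77%


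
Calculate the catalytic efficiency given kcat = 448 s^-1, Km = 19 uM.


Catalytic efficiency = kcat / Km
= 448 / 19
= 23.5789 uM^-1*s^-1

23.5789 uM^-1*s^-1


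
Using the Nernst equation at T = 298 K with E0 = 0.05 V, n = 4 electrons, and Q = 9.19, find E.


E = E0 - (RT/nF) * ln(Q)
E = 0.05 - (8.314 * 298 / (4 * 96485)) * ln(9.19)
E = 0.0358 V

0.0358 V


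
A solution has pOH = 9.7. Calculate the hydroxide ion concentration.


[OH-] = 10^(-pOH)
[OH-] = 10^(-9.7)
[OH-] = 1.995e-10 M

1.995e-10 M


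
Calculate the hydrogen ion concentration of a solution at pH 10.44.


[H+] = 10^(-pH)
[H+] = 10^(-10.44)
[H+] = 3.631e-11 M

3.631e-11 M


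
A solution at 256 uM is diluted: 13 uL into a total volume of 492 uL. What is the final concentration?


C2 = C1 * V1 / V2
C2 = 256 * 13 / 492
C2 = 6.7642 uM

6.7642 uM


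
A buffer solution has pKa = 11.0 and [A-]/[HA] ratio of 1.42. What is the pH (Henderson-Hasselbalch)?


pH = pKa + log10([A-]/[HA])
pH = 11.0 + log10(1.42)
pH = 11.1523

11.1523


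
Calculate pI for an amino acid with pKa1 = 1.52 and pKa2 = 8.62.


pI = (pKa1 + pKa2) / 2
pI = (1.52 + 8.62) / 2
pI = 5.07

5.07


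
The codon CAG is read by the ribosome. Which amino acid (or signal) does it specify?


Standard genetic code lookup.
Codon CAG -> Gln

Gln


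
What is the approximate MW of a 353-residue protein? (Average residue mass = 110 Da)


MW = n_residues * 110 Da
MW = 353 * 110
MW = 38830 Da

38830 Da


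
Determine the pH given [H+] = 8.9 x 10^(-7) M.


pH = -log10([H+])
pH = -log10(8.9 x 10^(-7))
pH = 6.0506

6.0506


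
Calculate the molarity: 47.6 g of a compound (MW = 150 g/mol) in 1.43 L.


C = (mass / MW) / volume
C = (47.6 / 150) / 1.43
C = 0.2219 M

0.2219 M


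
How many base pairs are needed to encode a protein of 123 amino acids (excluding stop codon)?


Each amino acid = 1 codon = 3 bp
bp = 123 * 3 = 369 bp

369 bp


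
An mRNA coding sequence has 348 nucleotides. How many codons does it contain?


codons = nucleotides / 3
codons = 348 / 3 = 116

116


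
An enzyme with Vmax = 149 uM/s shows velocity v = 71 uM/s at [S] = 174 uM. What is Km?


Km = [S] * (Vmax - v) / v
Km = 174 * (149 - 71) / 71
Km = 191.1549 uM

191.1549 uM


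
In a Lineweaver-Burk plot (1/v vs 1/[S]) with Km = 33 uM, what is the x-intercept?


x-intercept = -1/Km
= -1/33
= -0.0303 1/uM

-0.0303 1/uM


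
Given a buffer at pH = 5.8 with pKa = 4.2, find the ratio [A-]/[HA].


[A-]/[HA] = 10^(pH - pKa)
= 10^(5.8 - 4.2)
= 39.8107

39.8107


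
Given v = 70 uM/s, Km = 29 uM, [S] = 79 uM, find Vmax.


Vmax = v * (Km + [S]) / [S]
Vmax = 70 * (29 + 79) / 79
Vmax = 95.6962 uM/s

95.6962 uM/s


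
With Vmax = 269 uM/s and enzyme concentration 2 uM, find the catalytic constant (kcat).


kcat = Vmax / [E]t
kcat = 269 / 2
kcat = 134.5 s^-1

134.5 s^-1


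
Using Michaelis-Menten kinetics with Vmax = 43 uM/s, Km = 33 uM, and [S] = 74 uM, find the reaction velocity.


v = Vmax * [S] / (Km + [S])
v = 43 * 74 / (33 + 74)
v = 29.7383 uM/s

29.7383 uM/s


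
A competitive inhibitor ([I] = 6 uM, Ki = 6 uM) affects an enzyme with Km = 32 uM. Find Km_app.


Km_app = Km * (1 + [I]/Ki)
Km_app = 32 * (1 + 6/6)
Km_app = 64.0 uM

64.0 uM


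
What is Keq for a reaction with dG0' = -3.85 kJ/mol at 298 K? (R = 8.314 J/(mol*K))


Keq = exp(-dG0 * 1000 / (R * T))
Keq = exp(-(-3.85) * 1000 / (8.314 * 298))
Keq = 4.7301

4.7301


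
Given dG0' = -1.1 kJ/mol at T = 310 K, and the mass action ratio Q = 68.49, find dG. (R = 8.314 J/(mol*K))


dG = dG0' + RT * ln(Q) / 1000
dG = -1.1 + 8.314 * 310 * ln(68.49) / 1000
dG = 9.7936 kJ/mol

9.7936 kJ/mol


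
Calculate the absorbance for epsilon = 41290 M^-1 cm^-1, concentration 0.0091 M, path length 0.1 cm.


A = epsilon * c * l
A = 41290 * 0.0091 * 0.1
A = 37.5739

37.5739


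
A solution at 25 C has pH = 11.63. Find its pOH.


pOH = 14 - pH
pOH = 14 - 11.63
pOH = 2.37

2.37


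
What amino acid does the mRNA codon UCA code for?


Standard genetic code lookup.
Codon UCA -> Ser

Ser


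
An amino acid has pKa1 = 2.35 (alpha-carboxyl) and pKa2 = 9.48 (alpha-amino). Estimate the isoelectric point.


pI = (pKa1 + pKa2) / 2
pI = (2.35 + 9.48) / 2
pI = 5.915

5.915


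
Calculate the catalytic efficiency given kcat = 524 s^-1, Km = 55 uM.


Catalytic efficiency = kcat / Km
= 524 / 55
= 9.5273 uM^-1*s^-1

9.5273 uM^-1*s^-1


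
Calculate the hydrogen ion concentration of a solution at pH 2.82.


[H+] = 10^(-pH)
[H+] = 10^(-2.82)
[H+] = 0.0015 M

0.0015 M


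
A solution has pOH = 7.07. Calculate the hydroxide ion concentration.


[OH-] = 10^(-pOH)
[OH-] = 10^(-7.07)
[OH-] = 8.511e-08 M

8.511e-08 M


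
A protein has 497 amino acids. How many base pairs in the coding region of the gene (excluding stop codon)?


Each amino acid = 1 codon = 3 bp
bp = 497 * 3 = 1491 bp

1491 bp


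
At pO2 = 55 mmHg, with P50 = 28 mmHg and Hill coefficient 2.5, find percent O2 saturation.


Y = pO2^n / (P50^n + pO2^n)
Y = 55^2.5 / (28^2.5 + 55^2.5)
Y = 84.39%

84.39%


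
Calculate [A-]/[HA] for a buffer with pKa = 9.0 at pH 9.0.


[A-]/[HA] = 10^(pH - pKa)
= 10^(9.0 - 9.0)
= 1.0

1.0


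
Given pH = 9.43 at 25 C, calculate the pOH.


pOH = 14 - pH
pOH = 14 - 9.43
pOH = 4.57

4.57


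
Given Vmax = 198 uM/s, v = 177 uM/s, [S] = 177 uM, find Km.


Km = [S] * (Vmax - v) / v
Km = 177 * (198 - 177) / 177
Km = 21.0 uM

21.0 uM


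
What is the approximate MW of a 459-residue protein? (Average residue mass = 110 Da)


MW = n_residues * 110 Da
MW = 459 * 110
MW = 50490 Da

50490 Da


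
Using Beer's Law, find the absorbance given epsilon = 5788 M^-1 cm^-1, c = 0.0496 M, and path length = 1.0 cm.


A = epsilon * c * l
A = 5788 * 0.0496 * 1.0
A = 287.0848

287.0848


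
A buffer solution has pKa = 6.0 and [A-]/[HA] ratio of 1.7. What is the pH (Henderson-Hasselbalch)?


pH = pKa + log10([A-]/[HA])
pH = 6.0 + log10(1.7)
pH = 6.2304

6.2304


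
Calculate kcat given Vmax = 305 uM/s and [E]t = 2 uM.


kcat = Vmax / [E]t
kcat = 305 / 2
kcat = 152.5 s^-1

152.5 s^-1


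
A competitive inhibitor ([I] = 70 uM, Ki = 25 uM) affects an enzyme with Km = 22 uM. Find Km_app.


Km_app = Km * (1 + [I]/Ki)
Km_app = 22 * (1 + 70/25)
Km_app = 83.6 uM

83.6 uM


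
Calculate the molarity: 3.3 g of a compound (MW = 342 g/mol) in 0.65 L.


C = (mass / MW) / volume
C = (3.3 / 342) / 0.65
C = 0.0148 M

0.0148 M


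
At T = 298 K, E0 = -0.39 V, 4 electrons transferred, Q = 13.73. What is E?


E = E0 - (RT/nF) * ln(Q)
E = -0.39 - (8.314 * 298 / (4 * 96485)) * ln(13.73)
E = -0.4068 V

-0.4068 V


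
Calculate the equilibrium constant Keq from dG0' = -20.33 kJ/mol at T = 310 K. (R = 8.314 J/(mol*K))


Keq = exp(-dG0 * 1000 / (R * T))
Keq = exp(-(-20.33) * 1000 / (8.314 * 310))
Keq = 2665.0485

2665.0485


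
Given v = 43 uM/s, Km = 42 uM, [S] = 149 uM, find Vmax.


Vmax = v * (Km + [S]) / [S]
Vmax = 43 * (42 + 149) / 149
Vmax = 55.1208 uM/s

55.1208 uM/s


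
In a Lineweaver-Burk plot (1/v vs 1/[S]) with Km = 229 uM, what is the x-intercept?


x-intercept = -1/Km
= -1/229
= -0.0044 1/uM

-0.0044 1/uM


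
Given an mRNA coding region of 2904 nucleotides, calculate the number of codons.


codons = nucleotides / 3
codons = 2904 / 3 = 968

968


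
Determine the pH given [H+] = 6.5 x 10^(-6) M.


pH = -log10([H+])
pH = -log10(6.5 x 10^(-6))
pH = 5.1871

5.1871


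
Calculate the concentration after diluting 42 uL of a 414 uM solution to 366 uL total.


C2 = C1 * V1 / V2
C2 = 414 * 42 / 366
C2 = 47.5082 uM

47.5082 uM


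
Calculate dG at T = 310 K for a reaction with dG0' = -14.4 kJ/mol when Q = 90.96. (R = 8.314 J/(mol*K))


dG = dG0' + RT * ln(Q) / 1000
dG = -14.4 + 8.314 * 310 * ln(90.96) / 1000
dG = -2.7751 kJ/mol

-2.7751 kJ/mol


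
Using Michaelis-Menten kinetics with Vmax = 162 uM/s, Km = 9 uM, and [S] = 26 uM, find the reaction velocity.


v = Vmax * [S] / (Km + [S])
v = 162 * 26 / (9 + 26)
v = 120.3429 uM/s

120.3429 uM/s


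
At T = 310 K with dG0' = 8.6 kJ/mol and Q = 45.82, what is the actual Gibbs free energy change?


dG = dG0' + RT * ln(Q) / 1000
dG = 8.6 + 8.314 * 310 * ln(45.82) / 1000
dG = 18.4576 kJ/mol

18.4576 kJ/mol


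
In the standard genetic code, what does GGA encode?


Standard genetic code lookup.
Codon GGA -> Gly

Gly


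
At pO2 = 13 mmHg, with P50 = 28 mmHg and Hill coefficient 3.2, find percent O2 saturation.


Y = pO2^n / (P50^n + pO2^n)
Y = 13^3.2 / (28^3.2 + 13^3.2)
Y = 7.91%

7.91%


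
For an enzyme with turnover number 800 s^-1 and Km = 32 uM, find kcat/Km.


Catalytic efficiency = kcat / Km
= 800 / 32
= 25.0 uM^-1*s^-1

25.0 uM^-1*s^-1


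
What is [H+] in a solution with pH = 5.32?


[H+] = 10^(-pH)
[H+] = 10^(-5.32)
[H+] = 4.786e-06 M

4.786e-06 M


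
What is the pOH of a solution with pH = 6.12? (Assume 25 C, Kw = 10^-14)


pOH = 14 - pH
pOH = 14 - 6.12
pOH = 7.88

7.88


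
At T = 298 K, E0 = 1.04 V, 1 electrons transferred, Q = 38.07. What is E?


E = E0 - (RT/nF) * ln(Q)
E = 1.04 - (8.314 * 298 / (1 * 96485)) * ln(38.07)
E = 0.9465 V

0.9465 V


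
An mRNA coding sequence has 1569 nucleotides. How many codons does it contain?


codons = nucleotides / 3
codons = 1569 / 3 = 523

523


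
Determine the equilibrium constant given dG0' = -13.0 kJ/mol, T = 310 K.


Keq = exp(-dG0 * 1000 / (R * T))
Keq = exp(-(-13.0) * 1000 / (8.314 * 310))
Keq = 155.0829

155.0829


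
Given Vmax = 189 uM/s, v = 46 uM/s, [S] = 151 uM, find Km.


Km = [S] * (Vmax - v) / v
Km = 151 * (189 - 46) / 46
Km = 469.413 uM

469.413 uM


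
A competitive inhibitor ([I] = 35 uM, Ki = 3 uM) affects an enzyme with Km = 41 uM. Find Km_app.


Km_app = Km * (1 + [I]/Ki)
Km_app = 41 * (1 + 35/3)
Km_app = 519.3333 uM

519.3333 uM


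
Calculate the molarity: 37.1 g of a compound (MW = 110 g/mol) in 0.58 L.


C = (mass / MW) / volume
C = (37.1 / 110) / 0.58
C = 0.5815 M

0.5815 M


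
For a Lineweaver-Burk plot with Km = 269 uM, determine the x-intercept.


x-intercept = -1/Km
= -1/269
= -0.0037 1/uM

-0.0037 1/uM


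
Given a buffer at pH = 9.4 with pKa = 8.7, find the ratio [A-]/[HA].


[A-]/[HA] = 10^(pH - pKa)
= 10^(9.4 - 8.7)
= 5.0119

5.0119


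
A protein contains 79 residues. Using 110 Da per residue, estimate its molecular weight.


MW = n_residues * 110 Da
MW = 79 * 110
MW = 8690 Da

8690 Da


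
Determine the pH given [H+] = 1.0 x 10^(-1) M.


pH = -log10([H+])
pH = -log10(1.0 x 10^(-1))
pH = 1.0

1.0


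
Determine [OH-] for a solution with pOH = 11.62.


[OH-] = 10^(-pOH)
[OH-] = 10^(-11.62)
[OH-] = 2.399e-12 M

2.399e-12 M


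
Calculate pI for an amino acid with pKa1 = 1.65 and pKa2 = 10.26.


pI = (pKa1 + pKa2) / 2
pI = (1.65 + 10.26) / 2
pI = 5.955

5.955


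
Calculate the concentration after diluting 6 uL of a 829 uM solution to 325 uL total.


C2 = C1 * V1 / V2
C2 = 829 * 6 / 325
C2 = 15.3046 uM

15.3046 uM


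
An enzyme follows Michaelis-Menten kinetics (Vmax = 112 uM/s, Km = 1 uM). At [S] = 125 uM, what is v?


v = Vmax * [S] / (Km + [S])
v = 112 * 125 / (1 + 125)
v = 111.1111 uM/s

111.1111 uM/s


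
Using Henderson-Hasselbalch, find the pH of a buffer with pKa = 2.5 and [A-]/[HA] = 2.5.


pH = pKa + log10([A-]/[HA])
pH = 2.5 + log10(2.5)
pH = 2.8979

2.8979
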